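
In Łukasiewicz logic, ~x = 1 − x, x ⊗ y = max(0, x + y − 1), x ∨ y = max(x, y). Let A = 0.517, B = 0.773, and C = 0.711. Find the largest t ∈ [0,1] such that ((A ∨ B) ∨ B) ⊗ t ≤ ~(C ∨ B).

0.454

A ∨ B = max(0.517, 0.773) = 0.773
(A ∨ B) ∨ B = max(0.773, 0.773) = 0.773
So the left factor is (A ∨ B) ∨ B = 0.773.
C ∨ B = max(0.711, 0.773) = 0.773
~(C ∨ B) = 1 − 0.773 = 0.227
So the right-hand bound is ~(C ∨ B) = 0.227.
The residuum of the Łukasiewicz t-norm gives the supremum: min(1, 1 − 0.773 + 0.227).
1 − 0.773 + 0.227 = 0.454, so t = min(1, 0.454) = 0.454.
Check: 0.773 ⊗ 0.454 = max(0, 0.227) = 0.227 ≤ 0.227.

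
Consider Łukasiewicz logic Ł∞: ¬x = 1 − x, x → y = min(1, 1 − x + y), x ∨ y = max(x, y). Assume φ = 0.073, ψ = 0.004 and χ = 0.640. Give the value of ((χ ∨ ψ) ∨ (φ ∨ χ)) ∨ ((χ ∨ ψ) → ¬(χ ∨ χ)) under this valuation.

χ ∨ ψ = max(0.640, 0.004) = 0.640
φ ∨ χ = max(0.073, 0.640) = 0.640
(χ ∨ ψ) ∨ (φ ∨ χ) = max(0.640, 0.640) = 0.640
χ ∨ χ = max(0.640, 0.640) = 0.640
¬(χ ∨ χ) = 1 − 0.640 = 0.360
(χ ∨ ψ) → ¬(χ ∨ χ) = min(1, 1 − 0.640 + 0.360) = min(1, 0.720) = 0.720
((χ ∨ ψ) ∨ (φ ∨ χ)) ∨ ((χ ∨ ψ) → ¬(χ ∨ χ)) = max(0.640, 0.720) = 0.720

0.720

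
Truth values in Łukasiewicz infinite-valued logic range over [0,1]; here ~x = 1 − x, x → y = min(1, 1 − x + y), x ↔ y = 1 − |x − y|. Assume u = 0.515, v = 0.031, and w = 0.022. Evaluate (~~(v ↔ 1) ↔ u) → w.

v ↔ 1 = 1 − |0.031 − 1.000| = 1 − 0.969 = 0.031
~(v ↔ 1) = 1 − 0.031 = 0.969
~~(v ↔ 1) = 1 − 0.969 = 0.031
~~(v ↔ 1) ↔ u = 1 − |0.031 − 0.515| = 1 − 0.484 = 0.516
(~~(v ↔ 1) ↔ u) → w = min(1, 1 − 0.516 + 0.022) = min(1, 0.506) = 0.506

0.506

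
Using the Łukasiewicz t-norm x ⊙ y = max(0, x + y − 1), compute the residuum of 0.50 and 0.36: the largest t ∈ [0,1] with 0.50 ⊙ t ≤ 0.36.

0.86

The residuum of the Łukasiewicz t-norm gives the supremum: min(1, 1 − 0.50 + 0.36).
1 − 0.50 + 0.36 = 0.86, so t = min(1, 0.86) = 0.86.
Check: 0.50 ⊙ 0.86 = max(0, 0.36) = 0.36 ≤ 0.36.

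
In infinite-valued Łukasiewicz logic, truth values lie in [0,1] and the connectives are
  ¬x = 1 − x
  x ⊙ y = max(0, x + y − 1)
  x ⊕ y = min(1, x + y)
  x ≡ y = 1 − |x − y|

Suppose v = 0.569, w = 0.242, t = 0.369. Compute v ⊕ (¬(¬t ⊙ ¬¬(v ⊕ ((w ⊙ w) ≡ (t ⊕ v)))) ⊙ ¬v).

¬t = 1 − 0.369 = 0.631
w ⊙ w = max(0, 0.242 + 0.242 − 1) = max(0, -0.516) = 0.000
t ⊕ v = min(1, 0.369 + 0.569) = min(1, 0.938) = 0.938
(w ⊙ w) ≡ (t ⊕ v) = 1 − |0.000 − 0.938| = 1 − 0.938 = 0.062
v ⊕ ((w ⊙ w) ≡ (t ⊕ v)) = min(1, 0.569 + 0.062) = min(1, 0.631) = 0.631
¬(v ⊕ ((w ⊙ w) ≡ (t ⊕ v))) = 1 − 0.631 = 0.369
¬¬(v ⊕ ((w ⊙ w) ≡ (t ⊕ v))) = 1 − 0.369 = 0.631
¬t ⊙ ¬¬(v ⊕ ((w ⊙ w) ≡ (t ⊕ v))) = max(0, 0.631 + 0.631 − 1) = max(0, 0.262) = 0.262
¬(¬t ⊙ ¬¬(v ⊕ ((w ⊙ w) ≡ (t ⊕ v)))) = 1 − 0.262 = 0.738
¬v = 1 − 0.569 = 0.431
¬(¬t ⊙ ¬¬(v ⊕ ((w ⊙ w) ≡ (t ⊕ v)))) ⊙ ¬v = max(0, 0.738 + 0.431 − 1) = max(0, 0.169) = 0.169
v ⊕ (¬(¬t ⊙ ¬¬(v ⊕ ((w ⊙ w) ≡ (t ⊕ v)))) ⊙ ¬v) = min(1, 0.569 + 0.169) = min(1, 0.738) = 0.738

0.738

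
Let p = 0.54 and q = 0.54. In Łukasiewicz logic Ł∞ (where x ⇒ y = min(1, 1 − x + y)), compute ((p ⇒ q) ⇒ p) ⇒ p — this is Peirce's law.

1.00

p ⇒ q = min(1, 1 − 0.54 + 0.54) = min(1, 1.00) = 1.00
(p ⇒ q) ⇒ p = min(1, 1 − 1.00 + 0.54) = min(1, 0.54) = 0.54
((p ⇒ q) ⇒ p) ⇒ p = min(1, 1 − 0.54 + 0.54) = min(1, 1.00) = 1.00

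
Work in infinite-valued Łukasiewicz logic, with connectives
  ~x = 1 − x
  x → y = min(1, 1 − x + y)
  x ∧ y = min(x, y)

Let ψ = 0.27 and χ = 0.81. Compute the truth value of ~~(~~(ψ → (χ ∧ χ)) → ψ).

0.27

χ ∧ χ = min(0.81, 0.81) = 0.81
ψ → (χ ∧ χ) = min(1, 1 − 0.27 + 0.81) = min(1, 1.54) = 1.00
~(ψ → (χ ∧ χ)) = 1 − 1.00 = 0.00
~~(ψ → (χ ∧ χ)) = 1 − 0.00 = 1.00
~~(ψ → (χ ∧ χ)) → ψ = min(1, 1 − 1.00 + 0.27) = min(1, 0.27) = 0.27
~(~~(ψ → (χ ∧ χ)) → ψ) = 1 − 0.27 = 0.73
~~(~~(ψ → (χ ∧ χ)) → ψ) = 1 − 0.73 = 0.27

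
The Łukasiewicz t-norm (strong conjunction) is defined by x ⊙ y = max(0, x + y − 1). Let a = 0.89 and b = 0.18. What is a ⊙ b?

0.07

a ⊙ b = max(0, 0.89 + 0.18 − 1) = max(0, 0.07) = 0.07
For comparison, the Gödel (minimum) t-norm min(x, y) would give 0.18.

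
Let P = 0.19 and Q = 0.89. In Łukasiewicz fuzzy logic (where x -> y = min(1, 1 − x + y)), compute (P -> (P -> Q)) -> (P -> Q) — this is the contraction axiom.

1.00

P -> Q = min(1, 1 − 0.19 + 0.89) = min(1, 1.70) = 1.00
P -> (P -> Q) = min(1, 1 − 0.19 + 1.00) = min(1, 1.81) = 1.00
(P -> (P -> Q)) -> (P -> Q) = min(1, 1 − 1.00 + 1.00) = min(1, 1.00) = 1.00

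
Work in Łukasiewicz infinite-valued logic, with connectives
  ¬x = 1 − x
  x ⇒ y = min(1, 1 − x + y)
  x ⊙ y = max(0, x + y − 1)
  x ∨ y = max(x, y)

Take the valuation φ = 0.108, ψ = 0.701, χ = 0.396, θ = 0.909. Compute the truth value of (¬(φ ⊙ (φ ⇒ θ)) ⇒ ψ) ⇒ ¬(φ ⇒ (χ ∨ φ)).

0.191

φ ⇒ θ = min(1, 1 − 0.108 + 0.909) = min(1, 1.801) = 1.000
φ ⊙ (φ ⇒ θ) = max(0, 0.108 + 1.000 − 1) = max(0, 0.108) = 0.108
¬(φ ⊙ (φ ⇒ θ)) = 1 − 0.108 = 0.892
¬(φ ⊙ (φ ⇒ θ)) ⇒ ψ = min(1, 1 − 0.892 + 0.701) = min(1, 0.809) = 0.809
χ ∨ φ = max(0.396, 0.108) = 0.396
φ ⇒ (χ ∨ φ) = min(1, 1 − 0.108 + 0.396) = min(1, 1.288) = 1.000
¬(φ ⇒ (χ ∨ φ)) = 1 − 1.000 = 0.000
(¬(φ ⊙ (φ ⇒ θ)) ⇒ ψ) ⇒ ¬(φ ⇒ (χ ∨ φ)) = min(1, 1 − 0.809 + 0.000) = min(1, 0.191) = 0.191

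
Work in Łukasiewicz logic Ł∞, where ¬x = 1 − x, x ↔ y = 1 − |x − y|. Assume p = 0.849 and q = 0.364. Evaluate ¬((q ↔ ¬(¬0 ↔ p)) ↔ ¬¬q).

¬0 = 1 − 0.000 = 1.000
¬0 ↔ p = 1 − |1.000 − 0.849| = 1 − 0.151 = 0.849
¬(¬0 ↔ p) = 1 − 0.849 = 0.151
q ↔ ¬(¬0 ↔ p) = 1 − |0.364 − 0.151| = 1 − 0.213 = 0.787
¬q = 1 − 0.364 = 0.636
¬¬q = 1 − 0.636 = 0.364
(q ↔ ¬(¬0 ↔ p)) ↔ ¬¬q = 1 − |0.787 − 0.364| = 1 − 0.423 = 0.577
¬((q ↔ ¬(¬0 ↔ p)) ↔ ¬¬q) = 1 − 0.577 = 0.423

0.423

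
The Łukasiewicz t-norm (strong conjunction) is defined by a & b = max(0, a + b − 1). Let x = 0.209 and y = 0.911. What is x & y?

0.120

x & y = max(0, 0.209 + 0.911 − 1) = max(0, 0.120) = 0.120
For comparison, the Gödel (minimum) t-norm min(a, b) would give 0.209.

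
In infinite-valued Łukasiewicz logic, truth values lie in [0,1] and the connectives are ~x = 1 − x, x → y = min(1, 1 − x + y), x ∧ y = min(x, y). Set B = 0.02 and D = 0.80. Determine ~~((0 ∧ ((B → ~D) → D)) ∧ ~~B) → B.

~D = 1 − 0.80 = 0.20
B → ~D = min(1, 1 − 0.02 + 0.20) = min(1, 1.18) = 1.00
(B → ~D) → D = min(1, 1 − 1.00 + 0.80) = min(1, 0.80) = 0.80
0 ∧ ((B → ~D) → D) = min(0.00, 0.80) = 0.00
~B = 1 − 0.02 = 0.98
~~B = 1 − 0.98 = 0.02
(0 ∧ ((B → ~D) → D)) ∧ ~~B = min(0.00, 0.02) = 0.00
~((0 ∧ ((B → ~D) → D)) ∧ ~~B) = 1 − 0.00 = 1.00
~~((0 ∧ ((B → ~D) → D)) ∧ ~~B) = 1 − 1.00 = 0.00
~~((0 ∧ ((B → ~D) → D)) ∧ ~~B) → B = min(1, 1 − 0.00 + 0.02) = min(1, 1.02) = 1.00

1.00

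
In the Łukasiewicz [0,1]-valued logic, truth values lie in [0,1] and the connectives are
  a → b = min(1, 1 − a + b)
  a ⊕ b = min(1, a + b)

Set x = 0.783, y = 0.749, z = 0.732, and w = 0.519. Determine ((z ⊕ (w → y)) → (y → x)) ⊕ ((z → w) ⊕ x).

w → y = min(1, 1 − 0.519 + 0.749) = min(1, 1.230) = 1.000
z ⊕ (w → y) = min(1, 0.732 + 1.000) = min(1, 1.732) = 1.000
y → x = min(1, 1 − 0.749 + 0.783) = min(1, 1.034) = 1.000
(z ⊕ (w → y)) → (y → x) = min(1, 1 − 1.000 + 1.000) = min(1, 1.000) = 1.000
z → w = min(1, 1 − 0.732 + 0.519) = min(1, 0.787) = 0.787
(z → w) ⊕ x = min(1, 0.787 + 0.783) = min(1, 1.570) = 1.000
((z ⊕ (w → y)) → (y → x)) ⊕ ((z → w) ⊕ x) = min(1, 1.000 + 1.000) = min(1, 2.000) = 1.000

1.000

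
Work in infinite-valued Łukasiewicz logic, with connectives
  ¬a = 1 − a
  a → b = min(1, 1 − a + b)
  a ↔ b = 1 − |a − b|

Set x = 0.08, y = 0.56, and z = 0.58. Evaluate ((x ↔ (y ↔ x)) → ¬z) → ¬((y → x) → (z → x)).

0.16

y ↔ x = 1 − |0.56 − 0.08| = 1 − 0.48 = 0.52
x ↔ (y ↔ x) = 1 − |0.08 − 0.52| = 1 − 0.44 = 0.56
¬z = 1 − 0.58 = 0.42
(x ↔ (y ↔ x)) → ¬z = min(1, 1 − 0.56 + 0.42) = min(1, 0.86) = 0.86
y → x = min(1, 1 − 0.56 + 0.08) = min(1, 0.52) = 0.52
z → x = min(1, 1 − 0.58 + 0.08) = min(1, 0.50) = 0.50
(y → x) → (z → x) = min(1, 1 − 0.52 + 0.50) = min(1, 0.98) = 0.98
¬((y → x) → (z → x)) = 1 − 0.98 = 0.02
((x ↔ (y ↔ x)) → ¬z) → ¬((y → x) → (z → x)) = min(1, 1 − 0.86 + 0.02) = min(1, 0.16) = 0.16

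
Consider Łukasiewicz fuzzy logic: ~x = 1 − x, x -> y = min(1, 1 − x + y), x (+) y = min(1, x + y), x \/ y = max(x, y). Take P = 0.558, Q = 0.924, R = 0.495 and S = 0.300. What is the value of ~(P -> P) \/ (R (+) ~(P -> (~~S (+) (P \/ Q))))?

P -> P = min(1, 1 − 0.558 + 0.558) = min(1, 1.000) = 1.000
~(P -> P) = 1 − 1.000 = 0.000
~S = 1 − 0.300 = 0.700
~~S = 1 − 0.700 = 0.300
P \/ Q = max(0.558, 0.924) = 0.924
~~S (+) (P \/ Q) = min(1, 0.300 + 0.924) = min(1, 1.224) = 1.000
P -> (~~S (+) (P \/ Q)) = min(1, 1 − 0.558 + 1.000) = min(1, 1.442) = 1.000
~(P -> (~~S (+) (P \/ Q))) = 1 − 1.000 = 0.000
R (+) ~(P -> (~~S (+) (P \/ Q))) = min(1, 0.495 + 0.000) = min(1, 0.495) = 0.495
~(P -> P) \/ (R (+) ~(P -> (~~S (+) (P \/ Q)))) = max(0.000, 0.495) = 0.495

0.495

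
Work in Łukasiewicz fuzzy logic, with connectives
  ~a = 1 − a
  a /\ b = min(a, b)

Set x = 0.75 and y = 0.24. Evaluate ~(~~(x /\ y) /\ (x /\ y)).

x /\ y = min(0.75, 0.24) = 0.24
~(x /\ y) = 1 − 0.24 = 0.76
~~(x /\ y) = 1 − 0.76 = 0.24
~~(x /\ y) /\ (x /\ y) = min(0.24, 0.24) = 0.24
~(~~(x /\ y) /\ (x /\ y)) = 1 − 0.24 = 0.76

0.76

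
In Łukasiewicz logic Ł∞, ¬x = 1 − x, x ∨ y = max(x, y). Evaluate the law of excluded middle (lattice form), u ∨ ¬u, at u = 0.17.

¬u = 1 − 0.17 = 0.83
u ∨ ¬u = max(0.17, 0.83) = 0.83
(The value 0.83 < 1 shows this instance is not satisfied; not a Ł∞-tautology — its value is max(a, 1−a).)

0.83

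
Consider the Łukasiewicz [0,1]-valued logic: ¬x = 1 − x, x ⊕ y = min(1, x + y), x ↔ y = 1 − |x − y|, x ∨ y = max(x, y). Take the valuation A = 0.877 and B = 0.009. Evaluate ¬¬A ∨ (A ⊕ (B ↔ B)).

1.000

¬A = 1 − 0.877 = 0.123
¬¬A = 1 − 0.123 = 0.877
B ↔ B = 1 − |0.009 − 0.009| = 1 − 0.000 = 1.000
A ⊕ (B ↔ B) = min(1, 0.877 + 1.000) = min(1, 1.877) = 1.000
¬¬A ∨ (A ⊕ (B ↔ B)) = max(0.877, 1.000) = 1.000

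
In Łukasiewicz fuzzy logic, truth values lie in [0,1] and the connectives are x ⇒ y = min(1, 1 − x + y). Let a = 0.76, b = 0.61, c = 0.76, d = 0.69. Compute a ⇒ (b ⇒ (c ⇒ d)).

1.00

c ⇒ d = min(1, 1 − 0.76 + 0.69) = min(1, 0.93) = 0.93
b ⇒ (c ⇒ d) = min(1, 1 − 0.61 + 0.93) = min(1, 1.32) = 1.00
a ⇒ (b ⇒ (c ⇒ d)) = min(1, 1 − 0.76 + 1.00) = min(1, 1.24) = 1.00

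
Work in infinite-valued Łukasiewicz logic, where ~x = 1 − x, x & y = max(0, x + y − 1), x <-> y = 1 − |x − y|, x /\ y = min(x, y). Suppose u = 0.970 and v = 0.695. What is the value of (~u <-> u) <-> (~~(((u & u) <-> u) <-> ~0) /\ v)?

0.365

~u = 1 − 0.970 = 0.030
~u <-> u = 1 − |0.030 − 0.970| = 1 − 0.940 = 0.060
u & u = max(0, 0.970 + 0.970 − 1) = max(0, 0.940) = 0.940
(u & u) <-> u = 1 − |0.940 − 0.970| = 1 − 0.030 = 0.970
~0 = 1 − 0.000 = 1.000
((u & u) <-> u) <-> ~0 = 1 − |0.970 − 1.000| = 1 − 0.030 = 0.970
~(((u & u) <-> u) <-> ~0) = 1 − 0.970 = 0.030
~~(((u & u) <-> u) <-> ~0) = 1 − 0.030 = 0.970
~~(((u & u) <-> u) <-> ~0) /\ v = min(0.970, 0.695) = 0.695
(~u <-> u) <-> (~~(((u & u) <-> u) <-> ~0) /\ v) = 1 − |0.060 − 0.695| = 1 − 0.635 = 0.365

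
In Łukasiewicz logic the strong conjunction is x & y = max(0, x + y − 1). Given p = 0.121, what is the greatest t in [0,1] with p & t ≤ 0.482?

The residuum of the Łukasiewicz t-norm gives the supremum: min(1, 1 − 0.121 + 0.482).
1 − 0.121 + 0.482 = 1.361, so t = min(1, 1.361) = 1.000.
Check: 0.121 & 1.000 = max(0, 0.121) = 0.121 ≤ 0.482.

1.000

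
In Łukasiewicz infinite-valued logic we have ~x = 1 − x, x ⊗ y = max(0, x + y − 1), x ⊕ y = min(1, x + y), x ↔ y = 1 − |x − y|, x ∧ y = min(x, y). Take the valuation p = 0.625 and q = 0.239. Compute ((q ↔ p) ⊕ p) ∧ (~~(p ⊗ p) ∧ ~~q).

0.239

q ↔ p = 1 − |0.239 − 0.625| = 1 − 0.386 = 0.614
(q ↔ p) ⊕ p = min(1, 0.614 + 0.625) = min(1, 1.239) = 1.000
p ⊗ p = max(0, 0.625 + 0.625 − 1) = max(0, 0.250) = 0.250
~(p ⊗ p) = 1 − 0.250 = 0.750
~~(p ⊗ p) = 1 − 0.750 = 0.250
~q = 1 − 0.239 = 0.761
~~q = 1 − 0.761 = 0.239
~~(p ⊗ p) ∧ ~~q = min(0.250, 0.239) = 0.239
((q ↔ p) ⊕ p) ∧ (~~(p ⊗ p) ∧ ~~q) = min(1.000, 0.239) = 0.239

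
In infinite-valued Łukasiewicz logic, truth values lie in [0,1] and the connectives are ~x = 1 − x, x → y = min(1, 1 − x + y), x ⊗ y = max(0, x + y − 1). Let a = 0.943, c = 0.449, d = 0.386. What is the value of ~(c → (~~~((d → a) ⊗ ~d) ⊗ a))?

d → a = min(1, 1 − 0.386 + 0.943) = min(1, 1.557) = 1.000
~d = 1 − 0.386 = 0.614
(d → a) ⊗ ~d = max(0, 1.000 + 0.614 − 1) = max(0, 0.614) = 0.614
~((d → a) ⊗ ~d) = 1 − 0.614 = 0.386
~~((d → a) ⊗ ~d) = 1 − 0.386 = 0.614
~~~((d → a) ⊗ ~d) = 1 − 0.614 = 0.386
~~~((d → a) ⊗ ~d) ⊗ a = max(0, 0.386 + 0.943 − 1) = max(0, 0.329) = 0.329
c → (~~~((d → a) ⊗ ~d) ⊗ a) = min(1, 1 − 0.449 + 0.329) = min(1, 0.880) = 0.880
~(c → (~~~((d → a) ⊗ ~d) ⊗ a)) = 1 − 0.880 = 0.120

0.120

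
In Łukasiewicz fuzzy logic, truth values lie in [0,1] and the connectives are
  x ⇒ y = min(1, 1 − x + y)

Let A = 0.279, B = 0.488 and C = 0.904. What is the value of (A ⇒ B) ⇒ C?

A ⇒ B = min(1, 1 − 0.279 + 0.488) = min(1, 1.209) = 1.000
(A ⇒ B) ⇒ C = min(1, 1 − 1.000 + 0.904) = min(1, 0.904) = 0.904

0.904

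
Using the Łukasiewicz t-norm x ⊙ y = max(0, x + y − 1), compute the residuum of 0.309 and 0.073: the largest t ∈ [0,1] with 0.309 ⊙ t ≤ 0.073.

0.764

The residuum of the Łukasiewicz t-norm gives the supremum: min(1, 1 − 0.309 + 0.073).
1 − 0.309 + 0.073 = 0.764, so t = min(1, 0.764) = 0.764.
Check: 0.309 ⊙ 0.764 = max(0, 0.073) = 0.073 ≤ 0.073.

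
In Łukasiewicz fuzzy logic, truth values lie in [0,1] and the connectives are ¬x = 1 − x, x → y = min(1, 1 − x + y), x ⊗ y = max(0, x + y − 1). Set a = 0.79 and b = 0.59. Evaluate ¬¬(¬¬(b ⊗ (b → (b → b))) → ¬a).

0.62

b → b = min(1, 1 − 0.59 + 0.59) = min(1, 1.00) = 1.00
b → (b → b) = min(1, 1 − 0.59 + 1.00) = min(1, 1.41) = 1.00
b ⊗ (b → (b → b)) = max(0, 0.59 + 1.00 − 1) = max(0, 0.59) = 0.59
¬(b ⊗ (b → (b → b))) = 1 − 0.59 = 0.41
¬¬(b ⊗ (b → (b → b))) = 1 − 0.41 = 0.59
¬a = 1 − 0.79 = 0.21
¬¬(b ⊗ (b → (b → b))) → ¬a = min(1, 1 − 0.59 + 0.21) = min(1, 0.62) = 0.62
¬(¬¬(b ⊗ (b → (b → b))) → ¬a) = 1 − 0.62 = 0.38
¬¬(¬¬(b ⊗ (b → (b → b))) → ¬a) = 1 − 0.38 = 0.62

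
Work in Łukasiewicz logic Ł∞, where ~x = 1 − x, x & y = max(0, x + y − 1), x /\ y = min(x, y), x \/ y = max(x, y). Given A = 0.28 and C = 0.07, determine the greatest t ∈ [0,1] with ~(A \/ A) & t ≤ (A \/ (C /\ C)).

A \/ A = max(0.28, 0.28) = 0.28
~(A \/ A) = 1 − 0.28 = 0.72
So the left factor is ~(A \/ A) = 0.72.
C /\ C = min(0.07, 0.07) = 0.07
A \/ (C /\ C) = max(0.28, 0.07) = 0.28
So the right-hand bound is A \/ (C /\ C) = 0.28.
The residuum of the Łukasiewicz t-norm gives the supremum: min(1, 1 − 0.72 + 0.28).
1 − 0.72 + 0.28 = 0.56, so t = min(1, 0.56) = 0.56.
Check: 0.72 & 0.56 = max(0, 0.28) = 0.28 ≤ 0.28.

0.56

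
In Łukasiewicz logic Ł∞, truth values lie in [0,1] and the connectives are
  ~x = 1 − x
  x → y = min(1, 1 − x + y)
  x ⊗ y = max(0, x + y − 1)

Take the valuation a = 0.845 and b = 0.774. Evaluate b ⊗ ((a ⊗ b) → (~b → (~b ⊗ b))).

0.774

a ⊗ b = max(0, 0.845 + 0.774 − 1) = max(0, 0.619) = 0.619
~b = 1 − 0.774 = 0.226
~b ⊗ b = max(0, 0.226 + 0.774 − 1) = max(0, 0.000) = 0.000
~b → (~b ⊗ b) = min(1, 1 − 0.226 + 0.000) = min(1, 0.774) = 0.774
(a ⊗ b) → (~b → (~b ⊗ b)) = min(1, 1 − 0.619 + 0.774) = min(1, 1.155) = 1.000
b ⊗ ((a ⊗ b) → (~b → (~b ⊗ b))) = max(0, 0.774 + 1.000 − 1) = max(0, 0.774) = 0.774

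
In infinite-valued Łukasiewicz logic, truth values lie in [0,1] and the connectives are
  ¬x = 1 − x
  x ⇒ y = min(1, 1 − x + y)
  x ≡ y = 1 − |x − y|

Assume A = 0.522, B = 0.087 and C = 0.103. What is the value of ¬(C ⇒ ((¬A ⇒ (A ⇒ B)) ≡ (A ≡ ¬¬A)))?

0.000

¬A = 1 − 0.522 = 0.478
A ⇒ B = min(1, 1 − 0.522 + 0.087) = min(1, 0.565) = 0.565
¬A ⇒ (A ⇒ B) = min(1, 1 − 0.478 + 0.565) = min(1, 1.087) = 1.000
¬¬A = 1 − 0.478 = 0.522
A ≡ ¬¬A = 1 − |0.522 − 0.522| = 1 − 0.000 = 1.000
(¬A ⇒ (A ⇒ B)) ≡ (A ≡ ¬¬A) = 1 − |1.000 − 1.000| = 1 − 0.000 = 1.000
C ⇒ ((¬A ⇒ (A ⇒ B)) ≡ (A ≡ ¬¬A)) = min(1, 1 − 0.103 + 1.000) = min(1, 1.897) = 1.000
¬(C ⇒ ((¬A ⇒ (A ⇒ B)) ≡ (A ≡ ¬¬A))) = 1 − 1.000 = 0.000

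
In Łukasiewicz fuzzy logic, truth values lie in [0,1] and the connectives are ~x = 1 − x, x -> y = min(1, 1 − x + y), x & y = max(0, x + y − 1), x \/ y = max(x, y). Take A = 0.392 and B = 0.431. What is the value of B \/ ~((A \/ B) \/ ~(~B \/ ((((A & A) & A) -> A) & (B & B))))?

0.569

A \/ B = max(0.392, 0.431) = 0.431
~B = 1 − 0.431 = 0.569
A & A = max(0, 0.392 + 0.392 − 1) = max(0, -0.216) = 0.000
(A & A) & A = max(0, 0.000 + 0.392 − 1) = max(0, -0.608) = 0.000
((A & A) & A) -> A = min(1, 1 − 0.000 + 0.392) = min(1, 1.392) = 1.000
B & B = max(0, 0.431 + 0.431 − 1) = max(0, -0.138) = 0.000
(((A & A) & A) -> A) & (B & B) = max(0, 1.000 + 0.000 − 1) = max(0, 0.000) = 0.000
~B \/ ((((A & A) & A) -> A) & (B & B)) = max(0.569, 0.000) = 0.569
~(~B \/ ((((A & A) & A) -> A) & (B & B))) = 1 − 0.569 = 0.431
(A \/ B) \/ ~(~B \/ ((((A & A) & A) -> A) & (B & B))) = max(0.431, 0.431) = 0.431
~((A \/ B) \/ ~(~B \/ ((((A & A) & A) -> A) & (B & B)))) = 1 − 0.431 = 0.569
B \/ ~((A \/ B) \/ ~(~B \/ ((((A & A) & A) -> A) & (B & B)))) = max(0.431, 0.569) = 0.569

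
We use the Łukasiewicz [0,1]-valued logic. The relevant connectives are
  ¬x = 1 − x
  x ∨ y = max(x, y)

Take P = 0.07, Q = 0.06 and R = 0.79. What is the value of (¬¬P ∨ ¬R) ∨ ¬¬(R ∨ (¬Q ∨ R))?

0.94

¬P = 1 − 0.07 = 0.93
¬¬P = 1 − 0.93 = 0.07
¬R = 1 − 0.79 = 0.21
¬¬P ∨ ¬R = max(0.07, 0.21) = 0.21
¬Q = 1 − 0.06 = 0.94
¬Q ∨ R = max(0.94, 0.79) = 0.94
R ∨ (¬Q ∨ R) = max(0.79, 0.94) = 0.94
¬(R ∨ (¬Q ∨ R)) = 1 − 0.94 = 0.06
¬¬(R ∨ (¬Q ∨ R)) = 1 − 0.06 = 0.94
(¬¬P ∨ ¬R) ∨ ¬¬(R ∨ (¬Q ∨ R)) = max(0.21, 0.94) = 0.94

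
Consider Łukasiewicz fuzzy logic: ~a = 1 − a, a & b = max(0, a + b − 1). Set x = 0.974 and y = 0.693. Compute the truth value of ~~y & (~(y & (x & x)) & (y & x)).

0.000

~y = 1 − 0.693 = 0.307
~~y = 1 − 0.307 = 0.693
x & x = max(0, 0.974 + 0.974 − 1) = max(0, 0.948) = 0.948
y & (x & x) = max(0, 0.693 + 0.948 − 1) = max(0, 0.641) = 0.641
~(y & (x & x)) = 1 − 0.641 = 0.359
y & x = max(0, 0.693 + 0.974 − 1) = max(0, 0.667) = 0.667
~(y & (x & x)) & (y & x) = max(0, 0.359 + 0.667 − 1) = max(0, 0.026) = 0.026
~~y & (~(y & (x & x)) & (y & x)) = max(0, 0.693 + 0.026 − 1) = max(0, -0.281) = 0.000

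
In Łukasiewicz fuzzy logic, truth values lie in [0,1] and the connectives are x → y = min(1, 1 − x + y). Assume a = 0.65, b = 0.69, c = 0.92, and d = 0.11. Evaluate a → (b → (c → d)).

c → d = min(1, 1 − 0.92 + 0.11) = min(1, 0.19) = 0.19
b → (c → d) = min(1, 1 − 0.69 + 0.19) = min(1, 0.50) = 0.50
a → (b → (c → d)) = min(1, 1 − 0.65 + 0.50) = min(1, 0.85) = 0.85

0.85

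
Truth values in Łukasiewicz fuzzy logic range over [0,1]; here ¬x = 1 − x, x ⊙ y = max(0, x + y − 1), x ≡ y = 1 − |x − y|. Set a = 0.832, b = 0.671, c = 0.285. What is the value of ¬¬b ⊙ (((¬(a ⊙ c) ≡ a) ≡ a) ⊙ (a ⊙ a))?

0.218

¬b = 1 − 0.671 = 0.329
¬¬b = 1 − 0.329 = 0.671
a ⊙ c = max(0, 0.832 + 0.285 − 1) = max(0, 0.117) = 0.117
¬(a ⊙ c) = 1 − 0.117 = 0.883
¬(a ⊙ c) ≡ a = 1 − |0.883 − 0.832| = 1 − 0.051 = 0.949
(¬(a ⊙ c) ≡ a) ≡ a = 1 − |0.949 − 0.832| = 1 − 0.117 = 0.883
a ⊙ a = max(0, 0.832 + 0.832 − 1) = max(0, 0.664) = 0.664
((¬(a ⊙ c) ≡ a) ≡ a) ⊙ (a ⊙ a) = max(0, 0.883 + 0.664 − 1) = max(0, 0.547) = 0.547
¬¬b ⊙ (((¬(a ⊙ c) ≡ a) ≡ a) ⊙ (a ⊙ a)) = max(0, 0.671 + 0.547 − 1) = max(0, 0.218) = 0.218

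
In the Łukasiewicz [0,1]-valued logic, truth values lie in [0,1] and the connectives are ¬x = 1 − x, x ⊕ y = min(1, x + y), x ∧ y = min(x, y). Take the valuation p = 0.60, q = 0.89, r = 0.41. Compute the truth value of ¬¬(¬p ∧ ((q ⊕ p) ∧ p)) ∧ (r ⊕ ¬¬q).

¬p = 1 − 0.60 = 0.40
q ⊕ p = min(1, 0.89 + 0.60) = min(1, 1.49) = 1.00
(q ⊕ p) ∧ p = min(1.00, 0.60) = 0.60
¬p ∧ ((q ⊕ p) ∧ p) = min(0.40, 0.60) = 0.40
¬(¬p ∧ ((q ⊕ p) ∧ p)) = 1 − 0.40 = 0.60
¬¬(¬p ∧ ((q ⊕ p) ∧ p)) = 1 − 0.60 = 0.40
¬q = 1 − 0.89 = 0.11
¬¬q = 1 − 0.11 = 0.89
r ⊕ ¬¬q = min(1, 0.41 + 0.89) = min(1, 1.30) = 1.00
¬¬(¬p ∧ ((q ⊕ p) ∧ p)) ∧ (r ⊕ ¬¬q) = min(0.40, 1.00) = 0.40

0.40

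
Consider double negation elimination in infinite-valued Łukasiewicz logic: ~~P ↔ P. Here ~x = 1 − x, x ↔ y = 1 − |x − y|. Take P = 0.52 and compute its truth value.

1.00

~P = 1 − 0.52 = 0.48
~~P = 1 − 0.48 = 0.52
~~P ↔ P = 1 − |0.52 − 0.52| = 1 − 0.00 = 1.00
(As expected: always 1 in Ł∞ since negation is involutive.)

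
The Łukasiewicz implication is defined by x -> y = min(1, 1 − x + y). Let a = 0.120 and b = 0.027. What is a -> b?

0.907

a -> b = min(1, 1 − 0.120 + 0.027) = min(1, 0.907) = 0.907
For comparison, the Gödel implication (1 if x ≤ y else y) would give 0.027.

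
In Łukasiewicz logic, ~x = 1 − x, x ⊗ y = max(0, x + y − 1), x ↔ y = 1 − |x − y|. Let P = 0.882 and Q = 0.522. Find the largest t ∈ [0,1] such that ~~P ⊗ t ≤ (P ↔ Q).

~P = 1 − 0.882 = 0.118
~~P = 1 − 0.118 = 0.882
So the left factor is ~~P = 0.882.
P ↔ Q = 1 − |0.882 − 0.522| = 1 − 0.360 = 0.640
So the right-hand bound is P ↔ Q = 0.640.
The residuum of the Łukasiewicz t-norm gives the supremum: min(1, 1 − 0.882 + 0.640).
1 − 0.882 + 0.640 = 0.758, so t = min(1, 0.758) = 0.758.
Check: 0.882 ⊗ 0.758 = max(0, 0.640) = 0.640 ≤ 0.640.

0.758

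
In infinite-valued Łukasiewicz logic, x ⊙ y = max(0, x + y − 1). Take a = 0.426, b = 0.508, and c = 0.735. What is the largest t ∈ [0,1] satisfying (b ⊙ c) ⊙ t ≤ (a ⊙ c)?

0.918

b ⊙ c = max(0, 0.508 + 0.735 − 1) = max(0, 0.243) = 0.243
So the left factor is b ⊙ c = 0.243.
a ⊙ c = max(0, 0.426 + 0.735 − 1) = max(0, 0.161) = 0.161
So the right-hand bound is a ⊙ c = 0.161.
The residuum of the Łukasiewicz t-norm gives the supremum: min(1, 1 − 0.243 + 0.161).
1 − 0.243 + 0.161 = 0.918, so t = min(1, 0.918) = 0.918.
Check: 0.243 ⊙ 0.918 = max(0, 0.161) = 0.161 ≤ 0.161.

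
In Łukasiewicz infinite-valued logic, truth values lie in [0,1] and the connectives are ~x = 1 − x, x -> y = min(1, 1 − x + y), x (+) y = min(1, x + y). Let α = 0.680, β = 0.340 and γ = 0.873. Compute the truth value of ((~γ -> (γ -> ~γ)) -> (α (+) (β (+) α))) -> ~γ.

0.127

~γ = 1 − 0.873 = 0.127
γ -> ~γ = min(1, 1 − 0.873 + 0.127) = min(1, 0.254) = 0.254
~γ -> (γ -> ~γ) = min(1, 1 − 0.127 + 0.254) = min(1, 1.127) = 1.000
β (+) α = min(1, 0.340 + 0.680) = min(1, 1.020) = 1.000
α (+) (β (+) α) = min(1, 0.680 + 1.000) = min(1, 1.680) = 1.000
(~γ -> (γ -> ~γ)) -> (α (+) (β (+) α)) = min(1, 1 − 1.000 + 1.000) = min(1, 1.000) = 1.000
((~γ -> (γ -> ~γ)) -> (α (+) (β (+) α))) -> ~γ = min(1, 1 − 1.000 + 0.127) = min(1, 0.127) = 0.127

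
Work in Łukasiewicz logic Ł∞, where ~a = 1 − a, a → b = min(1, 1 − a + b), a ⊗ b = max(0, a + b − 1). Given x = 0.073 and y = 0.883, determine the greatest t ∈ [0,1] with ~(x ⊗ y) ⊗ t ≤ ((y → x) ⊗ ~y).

x ⊗ y = max(0, 0.073 + 0.883 − 1) = max(0, -0.044) = 0.000
~(x ⊗ y) = 1 − 0.000 = 1.000
So the left factor is ~(x ⊗ y) = 1.000.
y → x = min(1, 1 − 0.883 + 0.073) = min(1, 0.190) = 0.190
~y = 1 − 0.883 = 0.117
(y → x) ⊗ ~y = max(0, 0.190 + 0.117 − 1) = max(0, -0.693) = 0.000
So the right-hand bound is (y → x) ⊗ ~y = 0.000.
The residuum of the Łukasiewicz t-norm gives the supremum: min(1, 1 − 1.000 + 0.000).
1 − 1.000 + 0.000 = 0.000, so t = min(1, 0.000) = 0.000.
Check: 1.000 ⊗ 0.000 = max(0, 0.000) = 0.000 ≤ 0.000.

0.000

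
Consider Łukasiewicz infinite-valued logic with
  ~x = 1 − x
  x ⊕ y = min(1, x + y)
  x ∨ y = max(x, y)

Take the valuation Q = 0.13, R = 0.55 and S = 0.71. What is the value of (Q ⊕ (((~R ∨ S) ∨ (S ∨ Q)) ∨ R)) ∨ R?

~R = 1 − 0.55 = 0.45
~R ∨ S = max(0.45, 0.71) = 0.71
S ∨ Q = max(0.71, 0.13) = 0.71
(~R ∨ S) ∨ (S ∨ Q) = max(0.71, 0.71) = 0.71
((~R ∨ S) ∨ (S ∨ Q)) ∨ R = max(0.71, 0.55) = 0.71
Q ⊕ (((~R ∨ S) ∨ (S ∨ Q)) ∨ R) = min(1, 0.13 + 0.71) = min(1, 0.84) = 0.84
(Q ⊕ (((~R ∨ S) ∨ (S ∨ Q)) ∨ R)) ∨ R = max(0.84, 0.55) = 0.84

0.84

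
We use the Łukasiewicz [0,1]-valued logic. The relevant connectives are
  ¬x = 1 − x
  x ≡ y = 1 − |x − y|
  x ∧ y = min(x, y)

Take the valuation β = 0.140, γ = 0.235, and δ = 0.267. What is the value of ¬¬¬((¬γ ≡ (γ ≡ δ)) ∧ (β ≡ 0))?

0.203

¬γ = 1 − 0.235 = 0.765
γ ≡ δ = 1 − |0.235 − 0.267| = 1 − 0.032 = 0.968
¬γ ≡ (γ ≡ δ) = 1 − |0.765 − 0.968| = 1 − 0.203 = 0.797
β ≡ 0 = 1 − |0.140 − 0.000| = 1 − 0.140 = 0.860
(¬γ ≡ (γ ≡ δ)) ∧ (β ≡ 0) = min(0.797, 0.860) = 0.797
¬((¬γ ≡ (γ ≡ δ)) ∧ (β ≡ 0)) = 1 − 0.797 = 0.203
¬¬((¬γ ≡ (γ ≡ δ)) ∧ (β ≡ 0)) = 1 − 0.203 = 0.797
¬¬¬((¬γ ≡ (γ ≡ δ)) ∧ (β ≡ 0)) = 1 − 0.797 = 0.203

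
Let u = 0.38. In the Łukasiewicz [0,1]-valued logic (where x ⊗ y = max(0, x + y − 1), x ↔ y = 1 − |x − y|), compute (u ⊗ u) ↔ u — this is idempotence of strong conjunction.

u ⊗ u = max(0, 0.38 + 0.38 − 1) = max(0, -0.24) = 0.00
(u ⊗ u) ↔ u = 1 − |0.00 − 0.38| = 1 − 0.38 = 0.62
(The value 0.62 < 1 shows this instance is not satisfied; fails in Ł∞ since a ⊗ a = max(0, 2a−1) ≠ a in general.)

0.62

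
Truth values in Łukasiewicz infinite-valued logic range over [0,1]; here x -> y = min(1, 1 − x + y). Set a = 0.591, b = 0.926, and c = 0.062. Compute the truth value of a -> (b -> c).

b -> c = min(1, 1 − 0.926 + 0.062) = min(1, 0.136) = 0.136
a -> (b -> c) = min(1, 1 − 0.591 + 0.136) = min(1, 0.545) = 0.545

0.545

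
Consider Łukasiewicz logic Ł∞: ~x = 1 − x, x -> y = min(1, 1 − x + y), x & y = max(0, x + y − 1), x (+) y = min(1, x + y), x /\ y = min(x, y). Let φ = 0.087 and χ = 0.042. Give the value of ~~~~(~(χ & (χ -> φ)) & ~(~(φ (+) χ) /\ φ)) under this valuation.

0.871

χ -> φ = min(1, 1 − 0.042 + 0.087) = min(1, 1.045) = 1.000
χ & (χ -> φ) = max(0, 0.042 + 1.000 − 1) = max(0, 0.042) = 0.042
~(χ & (χ -> φ)) = 1 − 0.042 = 0.958
φ (+) χ = min(1, 0.087 + 0.042) = min(1, 0.129) = 0.129
~(φ (+) χ) = 1 − 0.129 = 0.871
~(φ (+) χ) /\ φ = min(0.871, 0.087) = 0.087
~(~(φ (+) χ) /\ φ) = 1 − 0.087 = 0.913
~(χ & (χ -> φ)) & ~(~(φ (+) χ) /\ φ) = max(0, 0.958 + 0.913 − 1) = max(0, 0.871) = 0.871
~(~(χ & (χ -> φ)) & ~(~(φ (+) χ) /\ φ)) = 1 − 0.871 = 0.129
~~(~(χ & (χ -> φ)) & ~(~(φ (+) χ) /\ φ)) = 1 − 0.129 = 0.871
~~~(~(χ & (χ -> φ)) & ~(~(φ (+) χ) /\ φ)) = 1 − 0.871 = 0.129
~~~~(~(χ & (χ -> φ)) & ~(~(φ (+) χ) /\ φ)) = 1 − 0.129 = 0.871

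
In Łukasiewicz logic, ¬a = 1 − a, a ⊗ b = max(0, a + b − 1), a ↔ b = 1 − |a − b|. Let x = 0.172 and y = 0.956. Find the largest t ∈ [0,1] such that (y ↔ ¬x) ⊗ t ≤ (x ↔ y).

¬x = 1 − 0.172 = 0.828
y ↔ ¬x = 1 − |0.956 − 0.828| = 1 − 0.128 = 0.872
So the left factor is y ↔ ¬x = 0.872.
x ↔ y = 1 − |0.172 − 0.956| = 1 − 0.784 = 0.216
So the right-hand bound is x ↔ y = 0.216.
The residuum of the Łukasiewicz t-norm gives the supremum: min(1, 1 − 0.872 + 0.216).
1 − 0.872 + 0.216 = 0.344, so t = min(1, 0.344) = 0.344.
Check: 0.872 ⊗ 0.344 = max(0, 0.216) = 0.216 ≤ 0.216.

0.344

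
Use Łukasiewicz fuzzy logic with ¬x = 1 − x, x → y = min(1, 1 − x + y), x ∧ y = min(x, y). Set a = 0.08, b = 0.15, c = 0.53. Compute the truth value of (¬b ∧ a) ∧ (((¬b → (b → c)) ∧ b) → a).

0.08

¬b = 1 − 0.15 = 0.85
¬b ∧ a = min(0.85, 0.08) = 0.08
b → c = min(1, 1 − 0.15 + 0.53) = min(1, 1.38) = 1.00
¬b → (b → c) = min(1, 1 − 0.85 + 1.00) = min(1, 1.15) = 1.00
(¬b → (b → c)) ∧ b = min(1.00, 0.15) = 0.15
((¬b → (b → c)) ∧ b) → a = min(1, 1 − 0.15 + 0.08) = min(1, 0.93) = 0.93
(¬b ∧ a) ∧ (((¬b → (b → c)) ∧ b) → a) = min(0.08, 0.93) = 0.08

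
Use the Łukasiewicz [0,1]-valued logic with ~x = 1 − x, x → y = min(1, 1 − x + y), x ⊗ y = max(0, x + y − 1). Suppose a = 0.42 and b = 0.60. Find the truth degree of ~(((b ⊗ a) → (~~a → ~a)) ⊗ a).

0.58

b ⊗ a = max(0, 0.60 + 0.42 − 1) = max(0, 0.02) = 0.02
~a = 1 − 0.42 = 0.58
~~a = 1 − 0.58 = 0.42
~~a → ~a = min(1, 1 − 0.42 + 0.58) = min(1, 1.16) = 1.00
(b ⊗ a) → (~~a → ~a) = min(1, 1 − 0.02 + 1.00) = min(1, 1.98) = 1.00
((b ⊗ a) → (~~a → ~a)) ⊗ a = max(0, 1.00 + 0.42 − 1) = max(0, 0.42) = 0.42
~(((b ⊗ a) → (~~a → ~a)) ⊗ a) = 1 − 0.42 = 0.58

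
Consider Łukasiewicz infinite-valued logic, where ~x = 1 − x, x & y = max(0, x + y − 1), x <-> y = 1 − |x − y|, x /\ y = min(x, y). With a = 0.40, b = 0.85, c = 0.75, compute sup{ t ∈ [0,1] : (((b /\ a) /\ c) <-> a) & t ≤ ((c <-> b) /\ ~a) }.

b /\ a = min(0.85, 0.40) = 0.40
(b /\ a) /\ c = min(0.40, 0.75) = 0.40
((b /\ a) /\ c) <-> a = 1 − |0.40 − 0.40| = 1 − 0.00 = 1.00
So the left factor is ((b /\ a) /\ c) <-> a = 1.00.
c <-> b = 1 − |0.75 − 0.85| = 1 − 0.10 = 0.90
~a = 1 − 0.40 = 0.60
(c <-> b) /\ ~a = min(0.90, 0.60) = 0.60
So the right-hand bound is (c <-> b) /\ ~a = 0.60.
The residuum of the Łukasiewicz t-norm gives the supremum: min(1, 1 − 1.00 + 0.60).
1 − 1.00 + 0.60 = 0.60, so t = min(1, 0.60) = 0.60.
Check: 1.00 & 0.60 = max(0, 0.60) = 0.60 ≤ 0.60.

0.60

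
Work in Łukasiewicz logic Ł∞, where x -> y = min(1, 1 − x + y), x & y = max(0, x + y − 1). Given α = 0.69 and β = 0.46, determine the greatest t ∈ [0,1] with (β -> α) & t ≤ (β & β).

0.00

β -> α = min(1, 1 − 0.46 + 0.69) = min(1, 1.23) = 1.00
So the left factor is β -> α = 1.00.
β & β = max(0, 0.46 + 0.46 − 1) = max(0, -0.08) = 0.00
So the right-hand bound is β & β = 0.00.
The residuum of the Łukasiewicz t-norm gives the supremum: min(1, 1 − 1.00 + 0.00).
1 − 1.00 + 0.00 = 0.00, so t = min(1, 0.00) = 0.00.
Check: 1.00 & 0.00 = max(0, 0.00) = 0.00 ≤ 0.00.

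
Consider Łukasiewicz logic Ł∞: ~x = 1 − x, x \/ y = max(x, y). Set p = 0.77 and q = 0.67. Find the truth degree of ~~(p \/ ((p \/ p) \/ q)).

p \/ p = max(0.77, 0.77) = 0.77
(p \/ p) \/ q = max(0.77, 0.67) = 0.77
p \/ ((p \/ p) \/ q) = max(0.77, 0.77) = 0.77
~(p \/ ((p \/ p) \/ q)) = 1 − 0.77 = 0.23
~~(p \/ ((p \/ p) \/ q)) = 1 − 0.23 = 0.77

0.77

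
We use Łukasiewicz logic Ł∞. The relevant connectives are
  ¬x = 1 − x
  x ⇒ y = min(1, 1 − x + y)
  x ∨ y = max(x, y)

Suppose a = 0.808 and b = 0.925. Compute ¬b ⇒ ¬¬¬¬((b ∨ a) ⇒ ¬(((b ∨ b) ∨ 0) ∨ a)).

¬b = 1 − 0.925 = 0.075
b ∨ a = max(0.925, 0.808) = 0.925
b ∨ b = max(0.925, 0.925) = 0.925
(b ∨ b) ∨ 0 = max(0.925, 0.000) = 0.925
((b ∨ b) ∨ 0) ∨ a = max(0.925, 0.808) = 0.925
¬(((b ∨ b) ∨ 0) ∨ a) = 1 − 0.925 = 0.075
(b ∨ a) ⇒ ¬(((b ∨ b) ∨ 0) ∨ a) = min(1, 1 − 0.925 + 0.075) = min(1, 0.150) = 0.150
¬((b ∨ a) ⇒ ¬(((b ∨ b) ∨ 0) ∨ a)) = 1 − 0.150 = 0.850
¬¬((b ∨ a) ⇒ ¬(((b ∨ b) ∨ 0) ∨ a)) = 1 − 0.850 = 0.150
¬¬¬((b ∨ a) ⇒ ¬(((b ∨ b) ∨ 0) ∨ a)) = 1 − 0.150 = 0.850
¬¬¬¬((b ∨ a) ⇒ ¬(((b ∨ b) ∨ 0) ∨ a)) = 1 − 0.850 = 0.150
¬b ⇒ ¬¬¬¬((b ∨ a) ⇒ ¬(((b ∨ b) ∨ 0) ∨ a)) = min(1, 1 − 0.075 + 0.150) = min(1, 1.075) = 1.000

1.000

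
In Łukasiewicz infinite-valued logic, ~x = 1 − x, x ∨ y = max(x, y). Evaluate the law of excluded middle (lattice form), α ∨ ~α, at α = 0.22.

~α = 1 − 0.22 = 0.78
α ∨ ~α = max(0.22, 0.78) = 0.78
(The value 0.78 < 1 shows this instance is not satisfied; not a Ł∞-tautology — its value is max(a, 1−a).)

0.78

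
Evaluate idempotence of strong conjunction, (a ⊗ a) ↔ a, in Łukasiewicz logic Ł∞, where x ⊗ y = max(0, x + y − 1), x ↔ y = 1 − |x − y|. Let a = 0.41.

0.59

a ⊗ a = max(0, 0.41 + 0.41 − 1) = max(0, -0.18) = 0.00
(a ⊗ a) ↔ a = 1 − |0.00 − 0.41| = 1 − 0.41 = 0.59
(The value 0.59 < 1 shows this instance is not satisfied; fails in Ł∞ since a ⊗ a = max(0, 2a−1) ≠ a in general.)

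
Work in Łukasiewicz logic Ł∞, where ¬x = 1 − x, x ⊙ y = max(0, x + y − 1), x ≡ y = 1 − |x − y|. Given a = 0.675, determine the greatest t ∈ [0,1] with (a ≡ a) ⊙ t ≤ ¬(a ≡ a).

a ≡ a = 1 − |0.675 − 0.675| = 1 − 0.000 = 1.000
So the left factor is a ≡ a = 1.000.
¬(a ≡ a) = 1 − 1.000 = 0.000
So the right-hand bound is ¬(a ≡ a) = 0.000.
The residuum of the Łukasiewicz t-norm gives the supremum: min(1, 1 − 1.000 + 0.000).
1 − 1.000 + 0.000 = 0.000, so t = min(1, 0.000) = 0.000.
Check: 1.000 ⊙ 0.000 = max(0, 0.000) = 0.000 ≤ 0.000.

0.000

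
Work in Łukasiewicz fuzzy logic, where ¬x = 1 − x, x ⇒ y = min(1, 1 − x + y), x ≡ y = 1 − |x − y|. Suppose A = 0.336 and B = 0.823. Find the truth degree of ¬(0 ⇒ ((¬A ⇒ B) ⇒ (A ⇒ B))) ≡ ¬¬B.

¬A = 1 − 0.336 = 0.664
¬A ⇒ B = min(1, 1 − 0.664 + 0.823) = min(1, 1.159) = 1.000
A ⇒ B = min(1, 1 − 0.336 + 0.823) = min(1, 1.487) = 1.000
(¬A ⇒ B) ⇒ (A ⇒ B) = min(1, 1 − 1.000 + 1.000) = min(1, 1.000) = 1.000
0 ⇒ ((¬A ⇒ B) ⇒ (A ⇒ B)) = min(1, 1 − 0.000 + 1.000) = min(1, 2.000) = 1.000
¬(0 ⇒ ((¬A ⇒ B) ⇒ (A ⇒ B))) = 1 − 1.000 = 0.000
¬B = 1 − 0.823 = 0.177
¬¬B = 1 − 0.177 = 0.823
¬(0 ⇒ ((¬A ⇒ B) ⇒ (A ⇒ B))) ≡ ¬¬B = 1 − |0.000 − 0.823| = 1 − 0.823 = 0.177

0.177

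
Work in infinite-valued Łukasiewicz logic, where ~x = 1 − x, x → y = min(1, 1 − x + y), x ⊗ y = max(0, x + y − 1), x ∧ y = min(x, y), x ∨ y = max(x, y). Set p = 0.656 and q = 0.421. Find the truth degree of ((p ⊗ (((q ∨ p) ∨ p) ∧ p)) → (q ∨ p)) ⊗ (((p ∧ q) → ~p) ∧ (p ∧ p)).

0.656

q ∨ p = max(0.421, 0.656) = 0.656
(q ∨ p) ∨ p = max(0.656, 0.656) = 0.656
((q ∨ p) ∨ p) ∧ p = min(0.656, 0.656) = 0.656
p ⊗ (((q ∨ p) ∨ p) ∧ p) = max(0, 0.656 + 0.656 − 1) = max(0, 0.312) = 0.312
(p ⊗ (((q ∨ p) ∨ p) ∧ p)) → (q ∨ p) = min(1, 1 − 0.312 + 0.656) = min(1, 1.344) = 1.000
p ∧ q = min(0.656, 0.421) = 0.421
~p = 1 − 0.656 = 0.344
(p ∧ q) → ~p = min(1, 1 − 0.421 + 0.344) = min(1, 0.923) = 0.923
p ∧ p = min(0.656, 0.656) = 0.656
((p ∧ q) → ~p) ∧ (p ∧ p) = min(0.923, 0.656) = 0.656
((p ⊗ (((q ∨ p) ∨ p) ∧ p)) → (q ∨ p)) ⊗ (((p ∧ q) → ~p) ∧ (p ∧ p)) = max(0, 1.000 + 0.656 − 1) = max(0, 0.656) = 0.656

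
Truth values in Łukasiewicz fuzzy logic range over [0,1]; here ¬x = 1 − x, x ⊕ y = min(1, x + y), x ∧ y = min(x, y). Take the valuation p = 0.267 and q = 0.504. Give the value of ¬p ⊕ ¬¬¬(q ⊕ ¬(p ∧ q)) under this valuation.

0.733

¬p = 1 − 0.267 = 0.733
p ∧ q = min(0.267, 0.504) = 0.267
¬(p ∧ q) = 1 − 0.267 = 0.733
q ⊕ ¬(p ∧ q) = min(1, 0.504 + 0.733) = min(1, 1.237) = 1.000
¬(q ⊕ ¬(p ∧ q)) = 1 − 1.000 = 0.000
¬¬(q ⊕ ¬(p ∧ q)) = 1 − 0.000 = 1.000
¬¬¬(q ⊕ ¬(p ∧ q)) = 1 − 1.000 = 0.000
¬p ⊕ ¬¬¬(q ⊕ ¬(p ∧ q)) = min(1, 0.733 + 0.000) = min(1, 0.733) = 0.733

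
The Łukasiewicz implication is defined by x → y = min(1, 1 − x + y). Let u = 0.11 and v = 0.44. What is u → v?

1.00

u → v = min(1, 1 − 0.11 + 0.44) = min(1, 1.33) = 1.00
For comparison, the Gödel implication (1 if x ≤ y else y) would give 1.00.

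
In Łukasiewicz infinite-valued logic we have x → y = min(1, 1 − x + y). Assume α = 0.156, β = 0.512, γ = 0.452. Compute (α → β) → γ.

0.452

α → β = min(1, 1 − 0.156 + 0.512) = min(1, 1.356) = 1.000
(α → β) → γ = min(1, 1 − 1.000 + 0.452) = min(1, 0.452) = 0.452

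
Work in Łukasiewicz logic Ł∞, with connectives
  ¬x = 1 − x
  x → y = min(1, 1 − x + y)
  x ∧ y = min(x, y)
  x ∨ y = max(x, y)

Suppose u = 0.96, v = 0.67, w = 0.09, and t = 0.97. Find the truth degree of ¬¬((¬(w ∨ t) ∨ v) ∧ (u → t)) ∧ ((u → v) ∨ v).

0.67

w ∨ t = max(0.09, 0.97) = 0.97
¬(w ∨ t) = 1 − 0.97 = 0.03
¬(w ∨ t) ∨ v = max(0.03, 0.67) = 0.67
u → t = min(1, 1 − 0.96 + 0.97) = min(1, 1.01) = 1.00
(¬(w ∨ t) ∨ v) ∧ (u → t) = min(0.67, 1.00) = 0.67
¬((¬(w ∨ t) ∨ v) ∧ (u → t)) = 1 − 0.67 = 0.33
¬¬((¬(w ∨ t) ∨ v) ∧ (u → t)) = 1 − 0.33 = 0.67
u → v = min(1, 1 − 0.96 + 0.67) = min(1, 0.71) = 0.71
(u → v) ∨ v = max(0.71, 0.67) = 0.71
¬¬((¬(w ∨ t) ∨ v) ∧ (u → t)) ∧ ((u → v) ∨ v) = min(0.67, 0.71) = 0.67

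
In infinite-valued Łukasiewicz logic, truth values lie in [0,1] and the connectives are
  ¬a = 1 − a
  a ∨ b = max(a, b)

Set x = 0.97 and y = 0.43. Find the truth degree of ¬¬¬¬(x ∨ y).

x ∨ y = max(0.97, 0.43) = 0.97
¬(x ∨ y) = 1 − 0.97 = 0.03
¬¬(x ∨ y) = 1 − 0.03 = 0.97
¬¬¬(x ∨ y) = 1 − 0.97 = 0.03
¬¬¬¬(x ∨ y) = 1 − 0.03 = 0.97

0.97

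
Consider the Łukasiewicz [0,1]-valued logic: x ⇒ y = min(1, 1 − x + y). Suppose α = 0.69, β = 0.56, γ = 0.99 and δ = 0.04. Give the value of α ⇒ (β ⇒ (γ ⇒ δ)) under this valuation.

γ ⇒ δ = min(1, 1 − 0.99 + 0.04) = min(1, 0.05) = 0.05
β ⇒ (γ ⇒ δ) = min(1, 1 − 0.56 + 0.05) = min(1, 0.49) = 0.49
α ⇒ (β ⇒ (γ ⇒ δ)) = min(1, 1 − 0.69 + 0.49) = min(1, 0.80) = 0.80

0.80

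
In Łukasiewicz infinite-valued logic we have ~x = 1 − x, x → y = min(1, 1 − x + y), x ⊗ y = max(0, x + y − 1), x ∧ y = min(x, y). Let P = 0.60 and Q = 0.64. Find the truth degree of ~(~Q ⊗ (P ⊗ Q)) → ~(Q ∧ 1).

~Q = 1 − 0.64 = 0.36
P ⊗ Q = max(0, 0.60 + 0.64 − 1) = max(0, 0.24) = 0.24
~Q ⊗ (P ⊗ Q) = max(0, 0.36 + 0.24 − 1) = max(0, -0.40) = 0.00
~(~Q ⊗ (P ⊗ Q)) = 1 − 0.00 = 1.00
Q ∧ 1 = min(0.64, 1.00) = 0.64
~(Q ∧ 1) = 1 − 0.64 = 0.36
~(~Q ⊗ (P ⊗ Q)) → ~(Q ∧ 1) = min(1, 1 − 1.00 + 0.36) = min(1, 0.36) = 0.36

0.36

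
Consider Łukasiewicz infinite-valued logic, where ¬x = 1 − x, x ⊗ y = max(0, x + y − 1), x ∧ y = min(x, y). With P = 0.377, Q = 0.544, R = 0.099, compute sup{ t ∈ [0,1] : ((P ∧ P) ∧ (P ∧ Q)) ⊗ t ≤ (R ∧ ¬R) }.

P ∧ P = min(0.377, 0.377) = 0.377
P ∧ Q = min(0.377, 0.544) = 0.377
(P ∧ P) ∧ (P ∧ Q) = min(0.377, 0.377) = 0.377
So the left factor is (P ∧ P) ∧ (P ∧ Q) = 0.377.
¬R = 1 − 0.099 = 0.901
R ∧ ¬R = min(0.099, 0.901) = 0.099
So the right-hand bound is R ∧ ¬R = 0.099.
The residuum of the Łukasiewicz t-norm gives the supremum: min(1, 1 − 0.377 + 0.099).
1 − 0.377 + 0.099 = 0.722, so t = min(1, 0.722) = 0.722.
Check: 0.377 ⊗ 0.722 = max(0, 0.099) = 0.099 ≤ 0.099.

0.722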